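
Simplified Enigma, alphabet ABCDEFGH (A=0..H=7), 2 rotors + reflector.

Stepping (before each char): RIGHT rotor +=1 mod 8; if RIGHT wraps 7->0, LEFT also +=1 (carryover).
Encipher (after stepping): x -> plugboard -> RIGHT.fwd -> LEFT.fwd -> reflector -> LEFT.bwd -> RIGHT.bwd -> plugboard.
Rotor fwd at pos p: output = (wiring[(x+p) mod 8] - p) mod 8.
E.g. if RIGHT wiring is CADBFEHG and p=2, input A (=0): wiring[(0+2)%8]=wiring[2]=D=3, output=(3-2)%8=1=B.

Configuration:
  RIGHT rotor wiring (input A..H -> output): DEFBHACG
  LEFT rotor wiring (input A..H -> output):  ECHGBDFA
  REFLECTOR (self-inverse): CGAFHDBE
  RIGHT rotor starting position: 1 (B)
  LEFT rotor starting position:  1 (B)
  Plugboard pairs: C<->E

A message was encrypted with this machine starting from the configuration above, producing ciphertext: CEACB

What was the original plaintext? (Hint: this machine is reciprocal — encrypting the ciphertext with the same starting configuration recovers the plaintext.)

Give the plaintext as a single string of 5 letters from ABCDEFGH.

Answer: GABHG

Derivation:
Char 1 ('C'): step: R->2, L=1; C->plug->E->R->A->L->B->refl->G->L'->B->R'->G->plug->G
Char 2 ('E'): step: R->3, L=1; E->plug->C->R->F->L->E->refl->H->L'->G->R'->A->plug->A
Char 3 ('A'): step: R->4, L=1; A->plug->A->R->D->L->A->refl->C->L'->E->R'->B->plug->B
Char 4 ('C'): step: R->5, L=1; C->plug->E->R->H->L->D->refl->F->L'->C->R'->H->plug->H
Char 5 ('B'): step: R->6, L=1; B->plug->B->R->A->L->B->refl->G->L'->B->R'->G->plug->G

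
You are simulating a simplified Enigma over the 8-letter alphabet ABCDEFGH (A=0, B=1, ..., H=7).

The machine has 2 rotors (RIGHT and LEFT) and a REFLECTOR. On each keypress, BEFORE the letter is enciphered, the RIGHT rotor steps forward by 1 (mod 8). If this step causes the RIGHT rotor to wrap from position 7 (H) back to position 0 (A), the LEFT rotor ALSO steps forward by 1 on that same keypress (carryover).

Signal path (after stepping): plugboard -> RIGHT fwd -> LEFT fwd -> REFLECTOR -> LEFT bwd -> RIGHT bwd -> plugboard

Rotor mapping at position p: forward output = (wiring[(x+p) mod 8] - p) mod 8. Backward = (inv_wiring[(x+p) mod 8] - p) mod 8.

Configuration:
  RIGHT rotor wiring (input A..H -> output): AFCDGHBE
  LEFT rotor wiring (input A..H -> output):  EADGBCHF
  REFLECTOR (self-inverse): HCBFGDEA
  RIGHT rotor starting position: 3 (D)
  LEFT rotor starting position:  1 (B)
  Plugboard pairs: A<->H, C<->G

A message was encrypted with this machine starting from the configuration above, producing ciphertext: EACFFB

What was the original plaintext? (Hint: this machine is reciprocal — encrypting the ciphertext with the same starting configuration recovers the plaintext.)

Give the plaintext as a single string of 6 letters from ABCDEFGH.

Char 1 ('E'): step: R->4, L=1; E->plug->E->R->E->L->B->refl->C->L'->B->R'->F->plug->F
Char 2 ('A'): step: R->5, L=1; A->plug->H->R->B->L->C->refl->B->L'->E->R'->B->plug->B
Char 3 ('C'): step: R->6, L=1; C->plug->G->R->A->L->H->refl->A->L'->D->R'->A->plug->H
Char 4 ('F'): step: R->7, L=1; F->plug->F->R->H->L->D->refl->F->L'->C->R'->H->plug->A
Char 5 ('F'): step: R->0, L->2 (L advanced); F->plug->F->R->H->L->G->refl->E->L'->B->R'->G->plug->C
Char 6 ('B'): step: R->1, L=2; B->plug->B->R->B->L->E->refl->G->L'->H->R'->H->plug->A

Answer: FBHACA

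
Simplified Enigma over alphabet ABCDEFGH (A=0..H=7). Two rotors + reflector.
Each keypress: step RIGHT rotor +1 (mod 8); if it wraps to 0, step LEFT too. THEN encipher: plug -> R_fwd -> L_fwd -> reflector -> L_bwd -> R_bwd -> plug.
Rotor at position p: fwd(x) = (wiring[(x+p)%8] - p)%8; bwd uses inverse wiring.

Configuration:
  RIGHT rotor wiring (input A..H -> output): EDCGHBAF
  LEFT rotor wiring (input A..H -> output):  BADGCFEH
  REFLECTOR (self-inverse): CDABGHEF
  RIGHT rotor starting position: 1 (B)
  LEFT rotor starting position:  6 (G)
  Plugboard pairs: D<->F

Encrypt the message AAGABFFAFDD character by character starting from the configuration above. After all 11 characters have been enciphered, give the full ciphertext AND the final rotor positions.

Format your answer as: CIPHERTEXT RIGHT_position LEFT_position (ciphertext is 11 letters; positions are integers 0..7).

Char 1 ('A'): step: R->2, L=6; A->plug->A->R->A->L->G->refl->E->L'->G->R'->E->plug->E
Char 2 ('A'): step: R->3, L=6; A->plug->A->R->D->L->C->refl->A->L'->F->R'->D->plug->F
Char 3 ('G'): step: R->4, L=6; G->plug->G->R->G->L->E->refl->G->L'->A->R'->E->plug->E
Char 4 ('A'): step: R->5, L=6; A->plug->A->R->E->L->F->refl->H->L'->H->R'->D->plug->F
Char 5 ('B'): step: R->6, L=6; B->plug->B->R->H->L->H->refl->F->L'->E->R'->E->plug->E
Char 6 ('F'): step: R->7, L=6; F->plug->D->R->D->L->C->refl->A->L'->F->R'->B->plug->B
Char 7 ('F'): step: R->0, L->7 (L advanced); F->plug->D->R->G->L->G->refl->E->L'->D->R'->B->plug->B
Char 8 ('A'): step: R->1, L=7; A->plug->A->R->C->L->B->refl->D->L'->F->R'->C->plug->C
Char 9 ('F'): step: R->2, L=7; F->plug->D->R->H->L->F->refl->H->L'->E->R'->B->plug->B
Char 10 ('D'): step: R->3, L=7; D->plug->F->R->B->L->C->refl->A->L'->A->R'->G->plug->G
Char 11 ('D'): step: R->4, L=7; D->plug->F->R->H->L->F->refl->H->L'->E->R'->C->plug->C
Final: ciphertext=EFEFEBBCBGC, RIGHT=4, LEFT=7

Answer: EFEFEBBCBGC 4 7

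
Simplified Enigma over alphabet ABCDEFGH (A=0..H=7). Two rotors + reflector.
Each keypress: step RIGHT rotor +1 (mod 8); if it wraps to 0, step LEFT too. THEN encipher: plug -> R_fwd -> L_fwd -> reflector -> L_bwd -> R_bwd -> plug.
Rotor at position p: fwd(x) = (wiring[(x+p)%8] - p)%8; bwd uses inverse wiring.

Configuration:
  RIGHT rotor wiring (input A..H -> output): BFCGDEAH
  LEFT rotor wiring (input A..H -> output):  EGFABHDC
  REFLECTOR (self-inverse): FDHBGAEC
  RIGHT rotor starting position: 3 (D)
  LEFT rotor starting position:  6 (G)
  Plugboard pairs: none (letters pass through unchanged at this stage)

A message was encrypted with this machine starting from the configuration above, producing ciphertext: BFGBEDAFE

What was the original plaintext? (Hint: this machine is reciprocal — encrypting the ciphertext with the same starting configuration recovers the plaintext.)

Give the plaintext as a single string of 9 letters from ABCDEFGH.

Char 1 ('B'): step: R->4, L=6; B->plug->B->R->A->L->F->refl->A->L'->D->R'->D->plug->D
Char 2 ('F'): step: R->5, L=6; F->plug->F->R->F->L->C->refl->H->L'->E->R'->D->plug->D
Char 3 ('G'): step: R->6, L=6; G->plug->G->R->F->L->C->refl->H->L'->E->R'->E->plug->E
Char 4 ('B'): step: R->7, L=6; B->plug->B->R->C->L->G->refl->E->L'->B->R'->H->plug->H
Char 5 ('E'): step: R->0, L->7 (L advanced); E->plug->E->R->D->L->G->refl->E->L'->H->R'->H->plug->H
Char 6 ('D'): step: R->1, L=7; D->plug->D->R->C->L->H->refl->C->L'->F->R'->C->plug->C
Char 7 ('A'): step: R->2, L=7; A->plug->A->R->A->L->D->refl->B->L'->E->R'->B->plug->B
Char 8 ('F'): step: R->3, L=7; F->plug->F->R->G->L->A->refl->F->L'->B->R'->C->plug->C
Char 9 ('E'): step: R->4, L=7; E->plug->E->R->F->L->C->refl->H->L'->C->R'->H->plug->H

Answer: DDEHHCBCH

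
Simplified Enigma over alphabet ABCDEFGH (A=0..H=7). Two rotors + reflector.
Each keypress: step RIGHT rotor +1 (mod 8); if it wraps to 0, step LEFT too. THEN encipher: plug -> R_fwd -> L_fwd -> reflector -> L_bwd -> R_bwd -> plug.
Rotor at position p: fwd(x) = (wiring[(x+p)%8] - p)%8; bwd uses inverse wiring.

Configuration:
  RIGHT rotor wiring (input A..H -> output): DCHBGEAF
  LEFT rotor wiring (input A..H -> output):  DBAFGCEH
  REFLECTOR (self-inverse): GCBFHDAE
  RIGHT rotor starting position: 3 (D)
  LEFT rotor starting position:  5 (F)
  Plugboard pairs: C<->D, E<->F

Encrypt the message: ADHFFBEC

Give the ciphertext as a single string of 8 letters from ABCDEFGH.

Answer: FFEEGDCG

Derivation:
Char 1 ('A'): step: R->4, L=5; A->plug->A->R->C->L->C->refl->B->L'->H->R'->E->plug->F
Char 2 ('D'): step: R->5, L=5; D->plug->C->R->A->L->F->refl->D->L'->F->R'->E->plug->F
Char 3 ('H'): step: R->6, L=5; H->plug->H->R->G->L->A->refl->G->L'->D->R'->F->plug->E
Char 4 ('F'): step: R->7, L=5; F->plug->E->R->C->L->C->refl->B->L'->H->R'->F->plug->E
Char 5 ('F'): step: R->0, L->6 (L advanced); F->plug->E->R->G->L->A->refl->G->L'->A->R'->G->plug->G
Char 6 ('B'): step: R->1, L=6; B->plug->B->R->G->L->A->refl->G->L'->A->R'->C->plug->D
Char 7 ('E'): step: R->2, L=6; E->plug->F->R->D->L->D->refl->F->L'->C->R'->D->plug->C
Char 8 ('C'): step: R->3, L=6; C->plug->D->R->F->L->H->refl->E->L'->H->R'->G->plug->G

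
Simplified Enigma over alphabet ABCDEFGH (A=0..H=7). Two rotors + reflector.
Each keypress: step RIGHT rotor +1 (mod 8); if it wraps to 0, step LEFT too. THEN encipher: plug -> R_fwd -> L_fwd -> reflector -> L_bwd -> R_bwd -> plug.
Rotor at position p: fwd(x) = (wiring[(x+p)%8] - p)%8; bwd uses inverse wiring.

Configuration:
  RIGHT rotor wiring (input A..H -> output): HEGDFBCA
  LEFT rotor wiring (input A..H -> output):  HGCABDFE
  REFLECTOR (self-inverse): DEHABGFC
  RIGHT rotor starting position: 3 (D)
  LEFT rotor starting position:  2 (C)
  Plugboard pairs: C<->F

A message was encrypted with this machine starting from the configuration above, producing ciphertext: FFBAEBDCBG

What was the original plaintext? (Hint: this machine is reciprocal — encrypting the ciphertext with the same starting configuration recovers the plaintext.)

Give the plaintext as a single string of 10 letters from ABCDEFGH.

Char 1 ('F'): step: R->4, L=2; F->plug->C->R->G->L->F->refl->G->L'->B->R'->A->plug->A
Char 2 ('F'): step: R->5, L=2; F->plug->C->R->D->L->B->refl->E->L'->H->R'->E->plug->E
Char 3 ('B'): step: R->6, L=2; B->plug->B->R->C->L->H->refl->C->L'->F->R'->F->plug->C
Char 4 ('A'): step: R->7, L=2; A->plug->A->R->B->L->G->refl->F->L'->G->R'->F->plug->C
Char 5 ('E'): step: R->0, L->3 (L advanced); E->plug->E->R->F->L->E->refl->B->L'->E->R'->B->plug->B
Char 6 ('B'): step: R->1, L=3; B->plug->B->R->F->L->E->refl->B->L'->E->R'->D->plug->D
Char 7 ('D'): step: R->2, L=3; D->plug->D->R->H->L->H->refl->C->L'->D->R'->C->plug->F
Char 8 ('C'): step: R->3, L=3; C->plug->F->R->E->L->B->refl->E->L'->F->R'->E->plug->E
Char 9 ('B'): step: R->4, L=3; B->plug->B->R->F->L->E->refl->B->L'->E->R'->D->plug->D
Char 10 ('G'): step: R->5, L=3; G->plug->G->R->G->L->D->refl->A->L'->C->R'->D->plug->D

Answer: AECCBDFEDD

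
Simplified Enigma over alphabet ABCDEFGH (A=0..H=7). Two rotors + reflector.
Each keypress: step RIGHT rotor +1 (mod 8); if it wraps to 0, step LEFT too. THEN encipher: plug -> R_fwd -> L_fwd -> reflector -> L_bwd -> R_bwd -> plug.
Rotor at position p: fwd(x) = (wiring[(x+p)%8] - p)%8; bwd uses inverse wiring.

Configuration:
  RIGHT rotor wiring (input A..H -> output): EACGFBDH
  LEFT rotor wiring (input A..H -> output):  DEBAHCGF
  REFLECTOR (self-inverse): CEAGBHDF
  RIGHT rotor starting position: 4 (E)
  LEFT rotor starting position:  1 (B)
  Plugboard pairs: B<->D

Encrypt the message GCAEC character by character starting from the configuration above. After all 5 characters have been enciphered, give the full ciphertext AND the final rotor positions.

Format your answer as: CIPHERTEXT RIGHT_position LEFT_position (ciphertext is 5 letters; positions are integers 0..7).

Answer: BEBFD 1 2

Derivation:
Char 1 ('G'): step: R->5, L=1; G->plug->G->R->B->L->A->refl->C->L'->H->R'->D->plug->B
Char 2 ('C'): step: R->6, L=1; C->plug->C->R->G->L->E->refl->B->L'->E->R'->E->plug->E
Char 3 ('A'): step: R->7, L=1; A->plug->A->R->A->L->D->refl->G->L'->D->R'->D->plug->B
Char 4 ('E'): step: R->0, L->2 (L advanced); E->plug->E->R->F->L->D->refl->G->L'->B->R'->F->plug->F
Char 5 ('C'): step: R->1, L=2; C->plug->C->R->F->L->D->refl->G->L'->B->R'->B->plug->D
Final: ciphertext=BEBFD, RIGHT=1, LEFT=2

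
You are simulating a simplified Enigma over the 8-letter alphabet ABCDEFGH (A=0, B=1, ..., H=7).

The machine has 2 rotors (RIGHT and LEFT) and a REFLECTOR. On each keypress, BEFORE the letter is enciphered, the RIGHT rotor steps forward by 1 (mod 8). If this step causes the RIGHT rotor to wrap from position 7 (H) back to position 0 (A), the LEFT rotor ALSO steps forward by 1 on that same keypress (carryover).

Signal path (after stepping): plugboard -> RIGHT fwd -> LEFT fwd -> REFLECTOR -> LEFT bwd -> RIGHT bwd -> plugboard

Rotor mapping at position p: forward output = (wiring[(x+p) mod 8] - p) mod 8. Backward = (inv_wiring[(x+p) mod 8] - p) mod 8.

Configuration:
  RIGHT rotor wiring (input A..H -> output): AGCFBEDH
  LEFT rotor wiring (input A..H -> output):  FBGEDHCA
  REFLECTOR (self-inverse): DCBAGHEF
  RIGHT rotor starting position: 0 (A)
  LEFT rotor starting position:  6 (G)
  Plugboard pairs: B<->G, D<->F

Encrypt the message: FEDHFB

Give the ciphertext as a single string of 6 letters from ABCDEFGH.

Answer: ACFCHE

Derivation:
Char 1 ('F'): step: R->1, L=6; F->plug->D->R->A->L->E->refl->G->L'->F->R'->A->plug->A
Char 2 ('E'): step: R->2, L=6; E->plug->E->R->B->L->C->refl->B->L'->H->R'->C->plug->C
Char 3 ('D'): step: R->3, L=6; D->plug->F->R->F->L->G->refl->E->L'->A->R'->D->plug->F
Char 4 ('H'): step: R->4, L=6; H->plug->H->R->B->L->C->refl->B->L'->H->R'->C->plug->C
Char 5 ('F'): step: R->5, L=6; F->plug->D->R->D->L->D->refl->A->L'->E->R'->H->plug->H
Char 6 ('B'): step: R->6, L=6; B->plug->G->R->D->L->D->refl->A->L'->E->R'->E->plug->E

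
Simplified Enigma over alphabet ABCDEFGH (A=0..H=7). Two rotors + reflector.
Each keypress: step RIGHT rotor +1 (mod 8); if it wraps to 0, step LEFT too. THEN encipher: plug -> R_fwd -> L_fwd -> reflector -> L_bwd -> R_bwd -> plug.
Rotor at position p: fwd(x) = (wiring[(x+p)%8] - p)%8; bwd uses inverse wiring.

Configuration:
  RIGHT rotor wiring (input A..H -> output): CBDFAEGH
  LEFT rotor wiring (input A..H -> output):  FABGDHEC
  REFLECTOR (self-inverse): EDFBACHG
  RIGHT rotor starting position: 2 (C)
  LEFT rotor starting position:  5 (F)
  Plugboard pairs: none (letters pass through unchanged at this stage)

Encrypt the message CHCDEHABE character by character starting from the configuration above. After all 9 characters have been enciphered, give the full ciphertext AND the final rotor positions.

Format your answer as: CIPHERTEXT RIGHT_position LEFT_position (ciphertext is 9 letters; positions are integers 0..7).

Char 1 ('C'): step: R->3, L=5; C->plug->C->R->B->L->H->refl->G->L'->H->R'->F->plug->F
Char 2 ('H'): step: R->4, L=5; H->plug->H->R->B->L->H->refl->G->L'->H->R'->G->plug->G
Char 3 ('C'): step: R->5, L=5; C->plug->C->R->C->L->F->refl->C->L'->A->R'->G->plug->G
Char 4 ('D'): step: R->6, L=5; D->plug->D->R->D->L->A->refl->E->L'->F->R'->E->plug->E
Char 5 ('E'): step: R->7, L=5; E->plug->E->R->G->L->B->refl->D->L'->E->R'->D->plug->D
Char 6 ('H'): step: R->0, L->6 (L advanced); H->plug->H->R->H->L->B->refl->D->L'->E->R'->F->plug->F
Char 7 ('A'): step: R->1, L=6; A->plug->A->R->A->L->G->refl->H->L'->C->R'->B->plug->B
Char 8 ('B'): step: R->2, L=6; B->plug->B->R->D->L->C->refl->F->L'->G->R'->C->plug->C
Char 9 ('E'): step: R->3, L=6; E->plug->E->R->E->L->D->refl->B->L'->H->R'->F->plug->F
Final: ciphertext=FGGEDFBCF, RIGHT=3, LEFT=6

Answer: FGGEDFBCF 3 6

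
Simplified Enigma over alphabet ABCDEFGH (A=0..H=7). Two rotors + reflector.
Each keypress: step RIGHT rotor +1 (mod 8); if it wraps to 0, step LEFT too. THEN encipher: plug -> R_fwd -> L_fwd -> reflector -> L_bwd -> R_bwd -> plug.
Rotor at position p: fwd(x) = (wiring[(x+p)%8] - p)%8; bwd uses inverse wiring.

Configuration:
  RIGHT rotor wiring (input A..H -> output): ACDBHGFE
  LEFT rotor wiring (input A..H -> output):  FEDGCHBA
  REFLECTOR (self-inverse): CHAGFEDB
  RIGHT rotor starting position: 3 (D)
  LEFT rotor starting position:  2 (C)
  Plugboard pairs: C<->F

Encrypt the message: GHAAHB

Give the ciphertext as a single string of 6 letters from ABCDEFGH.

Answer: BFFHBC

Derivation:
Char 1 ('G'): step: R->4, L=2; G->plug->G->R->H->L->C->refl->A->L'->C->R'->B->plug->B
Char 2 ('H'): step: R->5, L=2; H->plug->H->R->C->L->A->refl->C->L'->H->R'->C->plug->F
Char 3 ('A'): step: R->6, L=2; A->plug->A->R->H->L->C->refl->A->L'->C->R'->C->plug->F
Char 4 ('A'): step: R->7, L=2; A->plug->A->R->F->L->G->refl->D->L'->G->R'->H->plug->H
Char 5 ('H'): step: R->0, L->3 (L advanced); H->plug->H->R->E->L->F->refl->E->L'->C->R'->B->plug->B
Char 6 ('B'): step: R->1, L=3; B->plug->B->R->C->L->E->refl->F->L'->E->R'->F->plug->C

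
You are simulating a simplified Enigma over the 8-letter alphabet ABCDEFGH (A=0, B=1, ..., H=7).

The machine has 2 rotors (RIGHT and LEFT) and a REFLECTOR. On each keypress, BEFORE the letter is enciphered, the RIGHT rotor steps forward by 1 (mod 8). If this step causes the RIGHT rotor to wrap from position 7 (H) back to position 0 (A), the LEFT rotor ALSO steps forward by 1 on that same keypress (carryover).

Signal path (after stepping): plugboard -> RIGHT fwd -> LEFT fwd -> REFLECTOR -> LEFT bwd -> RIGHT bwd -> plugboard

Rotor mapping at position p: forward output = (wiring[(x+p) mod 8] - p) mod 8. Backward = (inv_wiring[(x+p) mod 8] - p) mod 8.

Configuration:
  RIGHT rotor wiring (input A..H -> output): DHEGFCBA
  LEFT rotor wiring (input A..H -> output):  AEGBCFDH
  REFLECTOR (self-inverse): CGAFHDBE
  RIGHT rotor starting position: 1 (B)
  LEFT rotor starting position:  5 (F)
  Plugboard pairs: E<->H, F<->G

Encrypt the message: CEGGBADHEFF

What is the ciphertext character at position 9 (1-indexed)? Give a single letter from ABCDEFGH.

Char 1 ('C'): step: R->2, L=5; C->plug->C->R->D->L->D->refl->F->L'->H->R'->E->plug->H
Char 2 ('E'): step: R->3, L=5; E->plug->H->R->B->L->G->refl->B->L'->F->R'->E->plug->H
Char 3 ('G'): step: R->4, L=5; G->plug->F->R->D->L->D->refl->F->L'->H->R'->E->plug->H
Char 4 ('G'): step: R->5, L=5; G->plug->F->R->H->L->F->refl->D->L'->D->R'->C->plug->C
Char 5 ('B'): step: R->6, L=5; B->plug->B->R->C->L->C->refl->A->L'->A->R'->F->plug->G
Char 6 ('A'): step: R->7, L=5; A->plug->A->R->B->L->G->refl->B->L'->F->R'->D->plug->D
Char 7 ('D'): step: R->0, L->6 (L advanced); D->plug->D->R->G->L->E->refl->H->L'->H->R'->B->plug->B
Char 8 ('H'): step: R->1, L=6; H->plug->E->R->B->L->B->refl->G->L'->D->R'->B->plug->B
Char 9 ('E'): step: R->2, L=6; E->plug->H->R->F->L->D->refl->F->L'->A->R'->D->plug->D

D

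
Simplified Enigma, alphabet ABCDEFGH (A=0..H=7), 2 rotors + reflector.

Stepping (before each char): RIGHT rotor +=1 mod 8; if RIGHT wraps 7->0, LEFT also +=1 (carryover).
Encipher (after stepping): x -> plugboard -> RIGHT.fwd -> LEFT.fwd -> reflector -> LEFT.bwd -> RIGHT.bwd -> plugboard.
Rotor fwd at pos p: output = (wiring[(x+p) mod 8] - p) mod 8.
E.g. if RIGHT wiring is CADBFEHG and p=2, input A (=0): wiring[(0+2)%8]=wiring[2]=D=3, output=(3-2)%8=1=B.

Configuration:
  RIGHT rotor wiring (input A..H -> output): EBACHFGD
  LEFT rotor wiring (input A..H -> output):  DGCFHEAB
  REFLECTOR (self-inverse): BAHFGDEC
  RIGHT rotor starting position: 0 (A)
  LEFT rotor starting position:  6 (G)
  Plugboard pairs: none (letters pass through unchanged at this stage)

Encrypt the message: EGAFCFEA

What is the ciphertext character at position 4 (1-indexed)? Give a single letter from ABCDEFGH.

Char 1 ('E'): step: R->1, L=6; E->plug->E->R->E->L->E->refl->G->L'->H->R'->B->plug->B
Char 2 ('G'): step: R->2, L=6; G->plug->G->R->C->L->F->refl->D->L'->B->R'->F->plug->F
Char 3 ('A'): step: R->3, L=6; A->plug->A->R->H->L->G->refl->E->L'->E->R'->B->plug->B
Char 4 ('F'): step: R->4, L=6; F->plug->F->R->F->L->H->refl->C->L'->A->R'->E->plug->E

E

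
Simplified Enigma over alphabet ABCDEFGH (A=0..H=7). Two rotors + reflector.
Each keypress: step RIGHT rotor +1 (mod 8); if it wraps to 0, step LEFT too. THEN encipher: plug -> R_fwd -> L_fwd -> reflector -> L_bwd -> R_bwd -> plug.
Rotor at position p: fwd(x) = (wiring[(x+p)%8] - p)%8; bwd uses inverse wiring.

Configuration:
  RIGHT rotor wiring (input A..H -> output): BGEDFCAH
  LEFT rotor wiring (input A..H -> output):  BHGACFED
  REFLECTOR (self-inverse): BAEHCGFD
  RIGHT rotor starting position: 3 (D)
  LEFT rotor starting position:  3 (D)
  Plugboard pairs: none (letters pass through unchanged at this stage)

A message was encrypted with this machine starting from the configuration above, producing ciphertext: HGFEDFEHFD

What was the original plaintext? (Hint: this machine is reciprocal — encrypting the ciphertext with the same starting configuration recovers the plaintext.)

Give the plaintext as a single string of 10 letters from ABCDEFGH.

Char 1 ('H'): step: R->4, L=3; H->plug->H->R->H->L->D->refl->H->L'->B->R'->A->plug->A
Char 2 ('G'): step: R->5, L=3; G->plug->G->R->G->L->E->refl->C->L'->C->R'->C->plug->C
Char 3 ('F'): step: R->6, L=3; F->plug->F->R->F->L->G->refl->F->L'->A->R'->D->plug->D
Char 4 ('E'): step: R->7, L=3; E->plug->E->R->E->L->A->refl->B->L'->D->R'->G->plug->G
Char 5 ('D'): step: R->0, L->4 (L advanced); D->plug->D->R->D->L->H->refl->D->L'->F->R'->E->plug->E
Char 6 ('F'): step: R->1, L=4; F->plug->F->R->H->L->E->refl->C->L'->G->R'->G->plug->G
Char 7 ('E'): step: R->2, L=4; E->plug->E->R->G->L->C->refl->E->L'->H->R'->G->plug->G
Char 8 ('H'): step: R->3, L=4; H->plug->H->R->B->L->B->refl->A->L'->C->R'->B->plug->B
Char 9 ('F'): step: R->4, L=4; F->plug->F->R->C->L->A->refl->B->L'->B->R'->A->plug->A
Char 10 ('D'): step: R->5, L=4; D->plug->D->R->E->L->F->refl->G->L'->A->R'->H->plug->H

Answer: ACDGEGGBAH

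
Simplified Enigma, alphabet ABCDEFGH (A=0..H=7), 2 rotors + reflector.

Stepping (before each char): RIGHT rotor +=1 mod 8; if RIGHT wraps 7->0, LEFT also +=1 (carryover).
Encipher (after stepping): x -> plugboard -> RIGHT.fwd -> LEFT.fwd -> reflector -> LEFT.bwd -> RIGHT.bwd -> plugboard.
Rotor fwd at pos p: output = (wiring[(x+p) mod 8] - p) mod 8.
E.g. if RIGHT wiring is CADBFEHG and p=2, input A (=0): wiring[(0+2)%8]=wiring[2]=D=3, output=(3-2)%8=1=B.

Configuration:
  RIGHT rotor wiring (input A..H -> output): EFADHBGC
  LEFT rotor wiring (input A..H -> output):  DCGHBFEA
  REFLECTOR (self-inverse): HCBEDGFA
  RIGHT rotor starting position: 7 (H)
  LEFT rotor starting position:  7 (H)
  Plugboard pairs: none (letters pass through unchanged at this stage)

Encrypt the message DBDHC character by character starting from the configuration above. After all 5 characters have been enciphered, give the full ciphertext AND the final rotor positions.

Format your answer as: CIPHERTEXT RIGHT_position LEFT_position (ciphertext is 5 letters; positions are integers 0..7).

Answer: EHHGB 4 0

Derivation:
Char 1 ('D'): step: R->0, L->0 (L advanced); D->plug->D->R->D->L->H->refl->A->L'->H->R'->E->plug->E
Char 2 ('B'): step: R->1, L=0; B->plug->B->R->H->L->A->refl->H->L'->D->R'->H->plug->H
Char 3 ('D'): step: R->2, L=0; D->plug->D->R->H->L->A->refl->H->L'->D->R'->H->plug->H
Char 4 ('H'): step: R->3, L=0; H->plug->H->R->F->L->F->refl->G->L'->C->R'->G->plug->G
Char 5 ('C'): step: R->4, L=0; C->plug->C->R->C->L->G->refl->F->L'->F->R'->B->plug->B
Final: ciphertext=EHHGB, RIGHT=4, LEFT=0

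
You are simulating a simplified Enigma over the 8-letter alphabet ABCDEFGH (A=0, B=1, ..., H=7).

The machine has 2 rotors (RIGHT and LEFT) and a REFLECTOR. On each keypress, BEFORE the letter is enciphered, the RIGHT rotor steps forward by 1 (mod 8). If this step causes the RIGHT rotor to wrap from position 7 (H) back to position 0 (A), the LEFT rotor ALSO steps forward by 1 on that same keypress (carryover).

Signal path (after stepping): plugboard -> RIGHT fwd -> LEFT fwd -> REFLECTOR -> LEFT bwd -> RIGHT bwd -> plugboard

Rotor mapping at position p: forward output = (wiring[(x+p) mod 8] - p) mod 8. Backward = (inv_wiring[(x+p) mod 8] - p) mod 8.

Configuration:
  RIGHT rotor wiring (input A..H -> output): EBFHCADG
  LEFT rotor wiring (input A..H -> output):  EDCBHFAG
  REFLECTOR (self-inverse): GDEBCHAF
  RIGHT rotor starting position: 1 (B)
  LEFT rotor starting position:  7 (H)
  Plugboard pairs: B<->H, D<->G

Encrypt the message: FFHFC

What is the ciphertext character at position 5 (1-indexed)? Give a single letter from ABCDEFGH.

Char 1 ('F'): step: R->2, L=7; F->plug->F->R->E->L->C->refl->E->L'->C->R'->G->plug->D
Char 2 ('F'): step: R->3, L=7; F->plug->F->R->B->L->F->refl->H->L'->A->R'->D->plug->G
Char 3 ('H'): step: R->4, L=7; H->plug->B->R->E->L->C->refl->E->L'->C->R'->D->plug->G
Char 4 ('F'): step: R->5, L=7; F->plug->F->R->A->L->H->refl->F->L'->B->R'->C->plug->C
Char 5 ('C'): step: R->6, L=7; C->plug->C->R->G->L->G->refl->A->L'->F->R'->A->plug->A

A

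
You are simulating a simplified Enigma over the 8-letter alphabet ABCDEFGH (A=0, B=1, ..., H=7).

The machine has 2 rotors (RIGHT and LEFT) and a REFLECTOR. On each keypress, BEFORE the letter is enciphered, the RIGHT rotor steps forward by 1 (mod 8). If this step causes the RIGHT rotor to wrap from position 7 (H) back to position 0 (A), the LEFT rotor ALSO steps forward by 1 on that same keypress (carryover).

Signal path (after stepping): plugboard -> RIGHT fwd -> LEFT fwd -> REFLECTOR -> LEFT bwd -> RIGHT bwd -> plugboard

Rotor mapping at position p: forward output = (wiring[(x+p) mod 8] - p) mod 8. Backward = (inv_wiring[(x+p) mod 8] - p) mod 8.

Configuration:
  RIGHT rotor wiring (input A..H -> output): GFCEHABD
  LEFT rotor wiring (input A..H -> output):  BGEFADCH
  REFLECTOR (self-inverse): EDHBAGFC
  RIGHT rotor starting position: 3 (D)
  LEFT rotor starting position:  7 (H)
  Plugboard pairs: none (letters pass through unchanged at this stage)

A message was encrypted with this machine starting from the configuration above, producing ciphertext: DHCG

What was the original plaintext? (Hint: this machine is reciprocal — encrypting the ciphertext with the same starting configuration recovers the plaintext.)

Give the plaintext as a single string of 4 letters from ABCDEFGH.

Answer: CDFH

Derivation:
Char 1 ('D'): step: R->4, L=7; D->plug->D->R->H->L->D->refl->B->L'->F->R'->C->plug->C
Char 2 ('H'): step: R->5, L=7; H->plug->H->R->C->L->H->refl->C->L'->B->R'->D->plug->D
Char 3 ('C'): step: R->6, L=7; C->plug->C->R->A->L->A->refl->E->L'->G->R'->F->plug->F
Char 4 ('G'): step: R->7, L=7; G->plug->G->R->B->L->C->refl->H->L'->C->R'->H->plug->H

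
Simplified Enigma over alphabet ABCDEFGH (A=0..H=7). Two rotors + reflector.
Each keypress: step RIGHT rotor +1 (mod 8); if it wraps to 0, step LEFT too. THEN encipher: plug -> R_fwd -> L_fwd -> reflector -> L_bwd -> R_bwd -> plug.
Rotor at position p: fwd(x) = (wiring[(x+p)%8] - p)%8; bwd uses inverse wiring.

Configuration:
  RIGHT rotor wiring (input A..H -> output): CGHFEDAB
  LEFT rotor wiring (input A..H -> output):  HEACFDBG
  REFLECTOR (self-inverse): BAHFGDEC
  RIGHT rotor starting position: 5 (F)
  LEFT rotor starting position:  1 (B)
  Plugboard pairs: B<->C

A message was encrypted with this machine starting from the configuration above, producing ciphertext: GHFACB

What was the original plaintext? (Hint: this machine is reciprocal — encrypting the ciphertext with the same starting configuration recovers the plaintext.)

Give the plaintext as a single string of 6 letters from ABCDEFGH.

Char 1 ('G'): step: R->6, L=1; G->plug->G->R->G->L->F->refl->D->L'->A->R'->D->plug->D
Char 2 ('H'): step: R->7, L=1; H->plug->H->R->B->L->H->refl->C->L'->E->R'->G->plug->G
Char 3 ('F'): step: R->0, L->2 (L advanced); F->plug->F->R->D->L->B->refl->A->L'->B->R'->H->plug->H
Char 4 ('A'): step: R->1, L=2; A->plug->A->R->F->L->E->refl->G->L'->A->R'->G->plug->G
Char 5 ('C'): step: R->2, L=2; C->plug->B->R->D->L->B->refl->A->L'->B->R'->D->plug->D
Char 6 ('B'): step: R->3, L=2; B->plug->C->R->A->L->G->refl->E->L'->F->R'->D->plug->D

Answer: DGHGDD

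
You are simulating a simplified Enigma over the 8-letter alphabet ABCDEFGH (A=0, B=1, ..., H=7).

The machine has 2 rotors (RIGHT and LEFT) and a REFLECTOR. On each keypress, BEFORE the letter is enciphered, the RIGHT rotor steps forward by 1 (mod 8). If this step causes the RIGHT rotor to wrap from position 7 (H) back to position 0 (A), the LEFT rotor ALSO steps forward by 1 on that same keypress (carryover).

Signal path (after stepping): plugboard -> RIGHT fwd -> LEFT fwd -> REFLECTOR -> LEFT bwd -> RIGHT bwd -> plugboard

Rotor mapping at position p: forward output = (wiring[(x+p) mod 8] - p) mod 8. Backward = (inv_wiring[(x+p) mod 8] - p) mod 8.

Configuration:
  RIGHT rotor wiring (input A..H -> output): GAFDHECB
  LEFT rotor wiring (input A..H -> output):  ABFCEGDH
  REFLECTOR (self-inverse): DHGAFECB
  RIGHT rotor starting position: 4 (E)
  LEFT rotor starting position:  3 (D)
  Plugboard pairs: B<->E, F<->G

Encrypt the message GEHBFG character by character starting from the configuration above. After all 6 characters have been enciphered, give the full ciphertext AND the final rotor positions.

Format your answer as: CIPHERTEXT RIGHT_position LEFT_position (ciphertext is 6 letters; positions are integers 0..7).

Answer: DDAHBE 2 4

Derivation:
Char 1 ('G'): step: R->5, L=3; G->plug->F->R->A->L->H->refl->B->L'->B->R'->D->plug->D
Char 2 ('E'): step: R->6, L=3; E->plug->B->R->D->L->A->refl->D->L'->C->R'->D->plug->D
Char 3 ('H'): step: R->7, L=3; H->plug->H->R->D->L->A->refl->D->L'->C->R'->A->plug->A
Char 4 ('B'): step: R->0, L->4 (L advanced); B->plug->E->R->H->L->G->refl->C->L'->B->R'->H->plug->H
Char 5 ('F'): step: R->1, L=4; F->plug->G->R->A->L->A->refl->D->L'->D->R'->E->plug->B
Char 6 ('G'): step: R->2, L=4; G->plug->F->R->H->L->G->refl->C->L'->B->R'->B->plug->E
Final: ciphertext=DDAHBE, RIGHT=2, LEFT=4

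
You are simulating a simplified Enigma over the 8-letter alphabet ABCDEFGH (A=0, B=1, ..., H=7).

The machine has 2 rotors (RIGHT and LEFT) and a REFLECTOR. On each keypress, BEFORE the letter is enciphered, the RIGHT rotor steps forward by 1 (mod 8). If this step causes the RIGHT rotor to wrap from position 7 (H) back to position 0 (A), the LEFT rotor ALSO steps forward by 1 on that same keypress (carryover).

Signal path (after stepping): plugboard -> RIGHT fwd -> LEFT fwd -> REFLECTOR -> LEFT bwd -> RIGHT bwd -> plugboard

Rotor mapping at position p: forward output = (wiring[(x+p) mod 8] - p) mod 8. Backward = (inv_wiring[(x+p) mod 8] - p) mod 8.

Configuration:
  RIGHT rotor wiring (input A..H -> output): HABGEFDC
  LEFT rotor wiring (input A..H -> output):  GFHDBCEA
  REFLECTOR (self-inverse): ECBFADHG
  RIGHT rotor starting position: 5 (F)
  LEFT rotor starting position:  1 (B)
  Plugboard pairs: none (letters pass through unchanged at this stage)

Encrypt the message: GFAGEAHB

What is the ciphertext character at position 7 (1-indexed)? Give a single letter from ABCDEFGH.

Char 1 ('G'): step: R->6, L=1; G->plug->G->R->G->L->H->refl->G->L'->B->R'->C->plug->C
Char 2 ('F'): step: R->7, L=1; F->plug->F->R->F->L->D->refl->F->L'->H->R'->E->plug->E
Char 3 ('A'): step: R->0, L->2 (L advanced); A->plug->A->R->H->L->D->refl->F->L'->A->R'->B->plug->B
Char 4 ('G'): step: R->1, L=2; G->plug->G->R->B->L->B->refl->C->L'->E->R'->E->plug->E
Char 5 ('E'): step: R->2, L=2; E->plug->E->R->B->L->B->refl->C->L'->E->R'->B->plug->B
Char 6 ('A'): step: R->3, L=2; A->plug->A->R->D->L->A->refl->E->L'->G->R'->H->plug->H
Char 7 ('H'): step: R->4, L=2; H->plug->H->R->C->L->H->refl->G->L'->F->R'->G->plug->G

G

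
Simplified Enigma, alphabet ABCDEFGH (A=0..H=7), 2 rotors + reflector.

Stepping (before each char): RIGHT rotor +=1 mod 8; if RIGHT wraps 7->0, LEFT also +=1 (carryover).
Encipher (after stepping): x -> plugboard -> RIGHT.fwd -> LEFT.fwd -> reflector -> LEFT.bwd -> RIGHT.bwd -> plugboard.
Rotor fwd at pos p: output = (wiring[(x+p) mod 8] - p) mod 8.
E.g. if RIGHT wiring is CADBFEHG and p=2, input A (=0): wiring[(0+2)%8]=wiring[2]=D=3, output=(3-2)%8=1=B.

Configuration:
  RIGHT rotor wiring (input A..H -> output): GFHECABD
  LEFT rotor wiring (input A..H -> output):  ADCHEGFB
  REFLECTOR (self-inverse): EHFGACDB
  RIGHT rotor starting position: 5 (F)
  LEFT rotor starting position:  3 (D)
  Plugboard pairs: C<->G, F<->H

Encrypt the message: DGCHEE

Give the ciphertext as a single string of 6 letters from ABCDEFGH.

Char 1 ('D'): step: R->6, L=3; D->plug->D->R->H->L->H->refl->B->L'->B->R'->E->plug->E
Char 2 ('G'): step: R->7, L=3; G->plug->C->R->G->L->A->refl->E->L'->A->R'->D->plug->D
Char 3 ('C'): step: R->0, L->4 (L advanced); C->plug->G->R->B->L->C->refl->F->L'->D->R'->H->plug->F
Char 4 ('H'): step: R->1, L=4; H->plug->F->R->A->L->A->refl->E->L'->E->R'->A->plug->A
Char 5 ('E'): step: R->2, L=4; E->plug->E->R->H->L->D->refl->G->L'->G->R'->D->plug->D
Char 6 ('E'): step: R->3, L=4; E->plug->E->R->A->L->A->refl->E->L'->E->R'->H->plug->F

Answer: EDFADF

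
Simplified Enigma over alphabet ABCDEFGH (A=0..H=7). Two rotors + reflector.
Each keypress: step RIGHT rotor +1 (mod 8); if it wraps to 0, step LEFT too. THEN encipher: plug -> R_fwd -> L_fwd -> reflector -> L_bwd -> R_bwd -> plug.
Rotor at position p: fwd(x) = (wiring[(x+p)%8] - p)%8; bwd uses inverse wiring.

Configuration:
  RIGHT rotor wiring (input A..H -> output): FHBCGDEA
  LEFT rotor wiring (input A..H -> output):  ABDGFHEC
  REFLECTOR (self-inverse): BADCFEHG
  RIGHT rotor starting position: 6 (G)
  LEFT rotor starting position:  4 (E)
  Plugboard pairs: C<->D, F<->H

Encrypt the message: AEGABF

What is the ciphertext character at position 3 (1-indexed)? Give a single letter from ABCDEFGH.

Char 1 ('A'): step: R->7, L=4; A->plug->A->R->B->L->D->refl->C->L'->H->R'->F->plug->H
Char 2 ('E'): step: R->0, L->5 (L advanced); E->plug->E->R->G->L->B->refl->A->L'->H->R'->B->plug->B
Char 3 ('G'): step: R->1, L=5; G->plug->G->R->H->L->A->refl->B->L'->G->R'->A->plug->A

A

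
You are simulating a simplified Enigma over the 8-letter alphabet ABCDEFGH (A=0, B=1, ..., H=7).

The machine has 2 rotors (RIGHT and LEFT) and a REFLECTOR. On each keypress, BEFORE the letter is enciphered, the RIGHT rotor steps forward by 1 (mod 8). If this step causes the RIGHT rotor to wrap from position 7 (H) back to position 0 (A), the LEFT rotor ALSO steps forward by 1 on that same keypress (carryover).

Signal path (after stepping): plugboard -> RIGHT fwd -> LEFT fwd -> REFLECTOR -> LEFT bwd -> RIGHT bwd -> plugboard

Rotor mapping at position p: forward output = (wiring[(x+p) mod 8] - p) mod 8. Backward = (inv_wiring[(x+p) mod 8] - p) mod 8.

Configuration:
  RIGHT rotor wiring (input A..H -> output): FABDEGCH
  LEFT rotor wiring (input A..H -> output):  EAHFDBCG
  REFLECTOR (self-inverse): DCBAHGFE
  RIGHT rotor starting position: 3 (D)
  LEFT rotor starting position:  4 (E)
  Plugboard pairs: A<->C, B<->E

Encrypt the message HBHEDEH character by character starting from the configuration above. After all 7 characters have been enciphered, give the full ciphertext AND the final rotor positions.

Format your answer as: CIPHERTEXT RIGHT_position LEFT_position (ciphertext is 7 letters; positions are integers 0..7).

Answer: DHFBEDD 2 5

Derivation:
Char 1 ('H'): step: R->4, L=4; H->plug->H->R->H->L->B->refl->C->L'->D->R'->D->plug->D
Char 2 ('B'): step: R->5, L=4; B->plug->E->R->D->L->C->refl->B->L'->H->R'->H->plug->H
Char 3 ('H'): step: R->6, L=4; H->plug->H->R->A->L->H->refl->E->L'->F->R'->F->plug->F
Char 4 ('E'): step: R->7, L=4; E->plug->B->R->G->L->D->refl->A->L'->E->R'->E->plug->B
Char 5 ('D'): step: R->0, L->5 (L advanced); D->plug->D->R->D->L->H->refl->E->L'->A->R'->B->plug->E
Char 6 ('E'): step: R->1, L=5; E->plug->B->R->A->L->E->refl->H->L'->D->R'->D->plug->D
Char 7 ('H'): step: R->2, L=5; H->plug->H->R->G->L->A->refl->D->L'->E->R'->D->plug->D
Final: ciphertext=DHFBEDD, RIGHT=2, LEFT=5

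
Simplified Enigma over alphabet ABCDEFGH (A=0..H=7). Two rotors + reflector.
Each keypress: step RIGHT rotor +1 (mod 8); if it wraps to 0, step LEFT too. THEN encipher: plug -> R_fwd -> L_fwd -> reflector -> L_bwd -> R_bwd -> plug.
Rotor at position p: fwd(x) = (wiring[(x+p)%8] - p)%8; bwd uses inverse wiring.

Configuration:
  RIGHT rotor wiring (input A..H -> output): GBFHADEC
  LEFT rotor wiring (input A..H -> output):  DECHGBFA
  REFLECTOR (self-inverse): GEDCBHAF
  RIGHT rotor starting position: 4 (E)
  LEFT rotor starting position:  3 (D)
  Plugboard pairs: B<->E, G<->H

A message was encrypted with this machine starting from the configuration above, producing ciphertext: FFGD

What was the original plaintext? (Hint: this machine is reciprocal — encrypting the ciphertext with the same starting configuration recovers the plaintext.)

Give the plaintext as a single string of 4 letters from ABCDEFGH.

Char 1 ('F'): step: R->5, L=3; F->plug->F->R->A->L->E->refl->B->L'->G->R'->A->plug->A
Char 2 ('F'): step: R->6, L=3; F->plug->F->R->B->L->D->refl->C->L'->D->R'->D->plug->D
Char 3 ('G'): step: R->7, L=3; G->plug->H->R->F->L->A->refl->G->L'->C->R'->C->plug->C
Char 4 ('D'): step: R->0, L->4 (L advanced); D->plug->D->R->H->L->D->refl->C->L'->A->R'->E->plug->B

Answer: ADCB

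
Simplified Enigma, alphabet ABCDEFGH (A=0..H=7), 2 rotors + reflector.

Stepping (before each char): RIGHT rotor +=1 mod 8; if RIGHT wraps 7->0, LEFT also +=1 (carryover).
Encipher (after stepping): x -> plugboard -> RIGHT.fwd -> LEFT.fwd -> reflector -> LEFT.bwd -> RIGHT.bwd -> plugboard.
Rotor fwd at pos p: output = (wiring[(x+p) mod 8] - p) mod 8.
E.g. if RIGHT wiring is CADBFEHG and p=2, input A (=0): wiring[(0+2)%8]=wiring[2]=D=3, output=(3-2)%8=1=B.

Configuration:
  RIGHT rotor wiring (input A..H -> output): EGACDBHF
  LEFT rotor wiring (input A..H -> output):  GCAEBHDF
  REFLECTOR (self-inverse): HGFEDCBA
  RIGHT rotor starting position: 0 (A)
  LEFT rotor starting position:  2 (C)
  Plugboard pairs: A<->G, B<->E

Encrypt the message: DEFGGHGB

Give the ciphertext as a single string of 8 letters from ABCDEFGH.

Char 1 ('D'): step: R->1, L=2; D->plug->D->R->C->L->H->refl->A->L'->H->R'->B->plug->E
Char 2 ('E'): step: R->2, L=2; E->plug->B->R->A->L->G->refl->B->L'->E->R'->H->plug->H
Char 3 ('F'): step: R->3, L=2; F->plug->F->R->B->L->C->refl->F->L'->D->R'->G->plug->A
Char 4 ('G'): step: R->4, L=2; G->plug->A->R->H->L->A->refl->H->L'->C->R'->F->plug->F
Char 5 ('G'): step: R->5, L=2; G->plug->A->R->E->L->B->refl->G->L'->A->R'->C->plug->C
Char 6 ('H'): step: R->6, L=2; H->plug->H->R->D->L->F->refl->C->L'->B->R'->A->plug->G
Char 7 ('G'): step: R->7, L=2; G->plug->A->R->G->L->E->refl->D->L'->F->R'->B->plug->E
Char 8 ('B'): step: R->0, L->3 (L advanced); B->plug->E->R->D->L->A->refl->H->L'->G->R'->B->plug->E

Answer: EHAFCGEE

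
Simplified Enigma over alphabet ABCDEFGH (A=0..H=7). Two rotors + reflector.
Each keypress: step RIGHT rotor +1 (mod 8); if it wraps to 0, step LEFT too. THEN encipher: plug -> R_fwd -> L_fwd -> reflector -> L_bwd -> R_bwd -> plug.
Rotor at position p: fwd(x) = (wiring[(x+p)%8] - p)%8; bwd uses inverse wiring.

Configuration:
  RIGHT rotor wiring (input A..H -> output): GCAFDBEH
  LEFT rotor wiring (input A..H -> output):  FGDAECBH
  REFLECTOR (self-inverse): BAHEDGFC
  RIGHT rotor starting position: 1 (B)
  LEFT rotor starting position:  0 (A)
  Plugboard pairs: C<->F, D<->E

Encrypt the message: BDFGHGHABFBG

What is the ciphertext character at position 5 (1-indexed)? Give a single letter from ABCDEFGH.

Char 1 ('B'): step: R->2, L=0; B->plug->B->R->D->L->A->refl->B->L'->G->R'->A->plug->A
Char 2 ('D'): step: R->3, L=0; D->plug->E->R->E->L->E->refl->D->L'->C->R'->A->plug->A
Char 3 ('F'): step: R->4, L=0; F->plug->C->R->A->L->F->refl->G->L'->B->R'->H->plug->H
Char 4 ('G'): step: R->5, L=0; G->plug->G->R->A->L->F->refl->G->L'->B->R'->D->plug->E
Char 5 ('H'): step: R->6, L=0; H->plug->H->R->D->L->A->refl->B->L'->G->R'->A->plug->A

A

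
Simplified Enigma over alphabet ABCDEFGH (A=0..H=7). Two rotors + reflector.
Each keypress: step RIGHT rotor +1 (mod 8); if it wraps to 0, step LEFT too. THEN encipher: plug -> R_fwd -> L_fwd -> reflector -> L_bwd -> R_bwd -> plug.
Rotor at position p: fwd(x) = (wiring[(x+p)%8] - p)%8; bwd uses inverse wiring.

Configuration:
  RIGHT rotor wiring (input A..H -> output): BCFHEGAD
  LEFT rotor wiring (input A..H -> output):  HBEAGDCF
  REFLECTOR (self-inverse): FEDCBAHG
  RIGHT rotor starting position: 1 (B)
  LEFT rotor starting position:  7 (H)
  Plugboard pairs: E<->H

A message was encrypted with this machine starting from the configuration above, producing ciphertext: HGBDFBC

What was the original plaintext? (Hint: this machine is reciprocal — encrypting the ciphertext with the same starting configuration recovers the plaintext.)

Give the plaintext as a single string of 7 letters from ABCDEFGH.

Char 1 ('H'): step: R->2, L=7; H->plug->E->R->G->L->E->refl->B->L'->E->R'->D->plug->D
Char 2 ('G'): step: R->3, L=7; G->plug->G->R->H->L->D->refl->C->L'->C->R'->H->plug->E
Char 3 ('B'): step: R->4, L=7; B->plug->B->R->C->L->C->refl->D->L'->H->R'->D->plug->D
Char 4 ('D'): step: R->5, L=7; D->plug->D->R->E->L->B->refl->E->L'->G->R'->C->plug->C
Char 5 ('F'): step: R->6, L=7; F->plug->F->R->B->L->A->refl->F->L'->D->R'->C->plug->C
Char 6 ('B'): step: R->7, L=7; B->plug->B->R->C->L->C->refl->D->L'->H->R'->G->plug->G
Char 7 ('C'): step: R->0, L->0 (L advanced); C->plug->C->R->F->L->D->refl->C->L'->G->R'->F->plug->F

Answer: DEDCCGF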